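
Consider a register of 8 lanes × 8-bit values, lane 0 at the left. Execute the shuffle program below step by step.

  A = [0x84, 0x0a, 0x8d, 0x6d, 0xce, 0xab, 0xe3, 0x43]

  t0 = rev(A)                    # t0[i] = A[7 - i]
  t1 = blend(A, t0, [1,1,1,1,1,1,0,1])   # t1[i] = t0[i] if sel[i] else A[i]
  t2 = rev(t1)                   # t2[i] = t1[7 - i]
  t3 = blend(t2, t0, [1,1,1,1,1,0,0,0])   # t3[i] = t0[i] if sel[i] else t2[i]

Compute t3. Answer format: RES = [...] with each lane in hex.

→ t0 |43|e3|ab|ce|6d|8d|0a|84|
→ t1 |43|e3|ab|ce|6d|8d|e3|84|
→ t2 |84|e3|8d|6d|ce|ab|e3|43|
→ t3 |43|e3|ab|ce|6d|ab|e3|43|

RES = [0x43, 0xe3, 0xab, 0xce, 0x6d, 0xab, 0xe3, 0x43]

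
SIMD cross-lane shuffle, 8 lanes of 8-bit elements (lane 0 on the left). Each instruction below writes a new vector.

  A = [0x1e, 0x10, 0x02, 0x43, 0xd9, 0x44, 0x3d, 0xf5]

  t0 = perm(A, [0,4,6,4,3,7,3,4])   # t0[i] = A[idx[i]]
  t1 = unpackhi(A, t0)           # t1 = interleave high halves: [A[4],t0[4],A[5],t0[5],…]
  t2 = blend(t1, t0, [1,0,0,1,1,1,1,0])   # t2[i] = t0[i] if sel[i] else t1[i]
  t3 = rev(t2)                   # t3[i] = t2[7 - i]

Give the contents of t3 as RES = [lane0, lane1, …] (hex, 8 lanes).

RES = [ 0xd9  0x43  0xf5  0x43  0xd9  0x44  0x43  0x1e ]

  t0: 1e d9 3d d9 43 f5 43 d9
  t1: d9 43 44 f5 3d 43 f5 d9
  t2: 1e 43 44 d9 43 f5 43 d9
  t3: d9 43 f5 43 d9 44 43 1e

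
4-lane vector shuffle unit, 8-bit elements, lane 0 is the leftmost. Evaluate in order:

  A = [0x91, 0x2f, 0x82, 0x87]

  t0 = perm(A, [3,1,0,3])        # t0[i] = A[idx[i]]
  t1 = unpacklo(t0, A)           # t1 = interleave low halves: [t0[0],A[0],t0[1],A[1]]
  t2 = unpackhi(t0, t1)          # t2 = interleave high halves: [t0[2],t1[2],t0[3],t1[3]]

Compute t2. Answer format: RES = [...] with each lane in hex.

RES = [0x91, 0x2f, 0x87, 0x2f]

  t0: 87 2f 91 87
  t1: 87 91 2f 2f
  t2: 91 2f 87 2f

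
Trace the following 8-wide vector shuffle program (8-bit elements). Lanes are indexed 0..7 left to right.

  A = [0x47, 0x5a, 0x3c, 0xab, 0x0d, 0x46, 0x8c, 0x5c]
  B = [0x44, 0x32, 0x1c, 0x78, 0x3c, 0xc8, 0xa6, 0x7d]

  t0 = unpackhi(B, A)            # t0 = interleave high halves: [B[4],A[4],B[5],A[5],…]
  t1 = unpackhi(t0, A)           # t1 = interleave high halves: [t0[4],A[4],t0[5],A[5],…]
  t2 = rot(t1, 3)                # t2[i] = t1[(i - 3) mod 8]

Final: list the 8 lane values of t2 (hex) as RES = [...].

RES = [0x8c, 0x5c, 0x5c, 0xa6, 0x0d, 0x8c, 0x46, 0x7d]

  t0: 3c 0d c8 46 a6 8c 7d 5c
  t1: a6 0d 8c 46 7d 8c 5c 5c
  t2: 8c 5c 5c a6 0d 8c 46 7d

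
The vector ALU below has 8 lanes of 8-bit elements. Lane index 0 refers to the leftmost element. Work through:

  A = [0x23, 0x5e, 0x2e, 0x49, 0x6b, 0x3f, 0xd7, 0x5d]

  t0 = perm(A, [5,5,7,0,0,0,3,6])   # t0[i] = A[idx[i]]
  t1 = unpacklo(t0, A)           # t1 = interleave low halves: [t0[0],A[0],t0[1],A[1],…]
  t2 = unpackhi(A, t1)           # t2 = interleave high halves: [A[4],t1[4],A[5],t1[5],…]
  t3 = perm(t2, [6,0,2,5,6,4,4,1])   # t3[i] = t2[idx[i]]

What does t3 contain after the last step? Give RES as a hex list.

RES = [ 0x5d  0x6b  0x3f  0x23  0x5d  0xd7  0xd7  0x5d ]

  t0: 3f 3f 5d 23 23 23 49 d7
  t1: 3f 23 3f 5e 5d 2e 23 49
  t2: 6b 5d 3f 2e d7 23 5d 49
  t3: 5d 6b 3f 23 5d d7 d7 5d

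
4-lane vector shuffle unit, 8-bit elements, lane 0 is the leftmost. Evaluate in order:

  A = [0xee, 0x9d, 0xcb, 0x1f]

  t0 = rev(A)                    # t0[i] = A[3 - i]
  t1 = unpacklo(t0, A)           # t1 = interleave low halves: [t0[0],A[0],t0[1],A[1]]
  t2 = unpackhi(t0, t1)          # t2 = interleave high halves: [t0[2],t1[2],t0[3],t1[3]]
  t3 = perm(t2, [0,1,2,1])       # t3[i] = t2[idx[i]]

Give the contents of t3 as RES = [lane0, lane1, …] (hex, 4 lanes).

RES = [0x9d, 0xcb, 0xee, 0xcb]

→ t0 |1f|cb|9d|ee|
→ t1 |1f|ee|cb|9d|
→ t2 |9d|cb|ee|9d|
→ t3 |9d|cb|ee|cb|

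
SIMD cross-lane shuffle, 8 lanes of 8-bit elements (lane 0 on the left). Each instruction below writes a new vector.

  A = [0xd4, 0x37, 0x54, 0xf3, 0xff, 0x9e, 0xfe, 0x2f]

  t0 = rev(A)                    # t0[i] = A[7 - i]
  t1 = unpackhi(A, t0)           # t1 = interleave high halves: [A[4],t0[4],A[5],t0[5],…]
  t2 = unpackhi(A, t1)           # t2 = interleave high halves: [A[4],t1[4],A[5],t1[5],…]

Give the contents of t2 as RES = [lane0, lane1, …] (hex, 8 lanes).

t0 = [0x2f, 0xfe, 0x9e, 0xff, 0xf3, 0x54, 0x37, 0xd4]
t1 = [0xff, 0xf3, 0x9e, 0x54, 0xfe, 0x37, 0x2f, 0xd4]
t2 = [0xff, 0xfe, 0x9e, 0x37, 0xfe, 0x2f, 0x2f, 0xd4]

RES = [0xff, 0xfe, 0x9e, 0x37, 0xfe, 0x2f, 0x2f, 0xd4]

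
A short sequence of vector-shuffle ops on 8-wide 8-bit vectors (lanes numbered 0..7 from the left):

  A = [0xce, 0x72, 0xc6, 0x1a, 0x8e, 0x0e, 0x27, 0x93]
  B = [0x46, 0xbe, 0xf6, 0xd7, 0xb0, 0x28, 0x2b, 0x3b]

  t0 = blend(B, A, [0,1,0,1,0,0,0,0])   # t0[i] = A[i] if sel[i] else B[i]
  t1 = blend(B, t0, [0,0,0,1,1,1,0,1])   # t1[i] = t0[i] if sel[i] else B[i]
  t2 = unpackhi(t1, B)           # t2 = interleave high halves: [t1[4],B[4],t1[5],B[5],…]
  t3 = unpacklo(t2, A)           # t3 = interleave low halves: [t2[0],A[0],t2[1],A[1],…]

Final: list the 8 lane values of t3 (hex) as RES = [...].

  t0: 46 72 f6 1a b0 28 2b 3b
  t1: 46 be f6 1a b0 28 2b 3b
  t2: b0 b0 28 28 2b 2b 3b 3b
  t3: b0 ce b0 72 28 c6 28 1a

RES = [ 0xb0  0xce  0xb0  0x72  0x28  0xc6  0x28  0x1a ]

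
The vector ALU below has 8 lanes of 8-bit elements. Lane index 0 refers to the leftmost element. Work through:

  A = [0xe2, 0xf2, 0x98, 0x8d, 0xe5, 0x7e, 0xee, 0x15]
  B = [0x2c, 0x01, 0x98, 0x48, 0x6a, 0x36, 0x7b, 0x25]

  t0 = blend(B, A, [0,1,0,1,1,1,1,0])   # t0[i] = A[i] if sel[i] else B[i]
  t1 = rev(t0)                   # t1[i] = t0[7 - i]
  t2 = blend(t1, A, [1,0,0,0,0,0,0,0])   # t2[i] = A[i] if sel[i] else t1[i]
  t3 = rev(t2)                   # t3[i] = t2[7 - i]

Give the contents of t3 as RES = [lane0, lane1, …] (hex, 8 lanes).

  t0: 2c f2 98 8d e5 7e ee 25
  t1: 25 ee 7e e5 8d 98 f2 2c
  t2: e2 ee 7e e5 8d 98 f2 2c
  t3: 2c f2 98 8d e5 7e ee e2

RES = [ 0x2c  0xf2  0x98  0x8d  0xe5  0x7e  0xee  0xe2 ]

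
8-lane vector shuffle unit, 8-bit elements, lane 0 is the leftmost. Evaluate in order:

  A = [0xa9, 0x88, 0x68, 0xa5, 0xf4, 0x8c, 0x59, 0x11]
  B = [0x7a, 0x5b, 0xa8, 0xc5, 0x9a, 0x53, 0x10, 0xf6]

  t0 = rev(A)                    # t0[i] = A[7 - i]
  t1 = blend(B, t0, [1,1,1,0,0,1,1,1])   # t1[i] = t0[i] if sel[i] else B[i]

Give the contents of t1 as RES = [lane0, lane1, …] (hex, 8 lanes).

  t0: 11 59 8c f4 a5 68 88 a9
  t1: 11 59 8c c5 9a 68 88 a9

RES = [ 0x11  0x59  0x8c  0xc5  0x9a  0x68  0x88  0xa9 ]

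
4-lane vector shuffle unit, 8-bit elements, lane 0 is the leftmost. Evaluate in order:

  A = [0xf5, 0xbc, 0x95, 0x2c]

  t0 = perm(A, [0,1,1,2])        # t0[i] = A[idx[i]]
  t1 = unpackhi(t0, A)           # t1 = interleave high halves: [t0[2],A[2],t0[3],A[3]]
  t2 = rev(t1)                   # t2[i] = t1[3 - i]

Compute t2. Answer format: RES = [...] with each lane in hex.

t0 = [0xf5, 0xbc, 0xbc, 0x95]
t1 = [0xbc, 0x95, 0x95, 0x2c]
t2 = [0x2c, 0x95, 0x95, 0xbc]

RES = [0x2c, 0x95, 0x95, 0xbc]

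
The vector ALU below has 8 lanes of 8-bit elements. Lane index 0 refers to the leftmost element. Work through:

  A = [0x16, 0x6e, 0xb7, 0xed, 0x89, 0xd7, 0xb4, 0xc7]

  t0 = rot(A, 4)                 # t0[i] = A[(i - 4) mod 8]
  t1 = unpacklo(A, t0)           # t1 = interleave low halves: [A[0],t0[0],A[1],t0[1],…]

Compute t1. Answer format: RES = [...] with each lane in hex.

→ t0 |89|d7|b4|c7|16|6e|b7|ed|
→ t1 |16|89|6e|d7|b7|b4|ed|c7|

RES = [0x16, 0x89, 0x6e, 0xd7, 0xb7, 0xb4, 0xed, 0xc7]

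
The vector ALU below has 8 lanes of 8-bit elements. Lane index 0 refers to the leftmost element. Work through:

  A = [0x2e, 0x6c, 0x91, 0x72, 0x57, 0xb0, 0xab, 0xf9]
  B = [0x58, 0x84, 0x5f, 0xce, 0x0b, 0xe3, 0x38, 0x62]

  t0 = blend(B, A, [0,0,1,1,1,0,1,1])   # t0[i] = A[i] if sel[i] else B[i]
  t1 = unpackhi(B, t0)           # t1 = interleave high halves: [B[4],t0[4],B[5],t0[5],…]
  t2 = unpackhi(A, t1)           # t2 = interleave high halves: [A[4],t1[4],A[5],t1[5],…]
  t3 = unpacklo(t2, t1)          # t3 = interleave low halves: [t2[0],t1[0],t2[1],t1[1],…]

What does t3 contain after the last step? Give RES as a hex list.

RES = [ 0x57  0x0b  0x38  0x57  0xb0  0xe3  0xab  0xe3 ]

t0 = [0x58, 0x84, 0x91, 0x72, 0x57, 0xe3, 0xab, 0xf9]
t1 = [0x0b, 0x57, 0xe3, 0xe3, 0x38, 0xab, 0x62, 0xf9]
t2 = [0x57, 0x38, 0xb0, 0xab, 0xab, 0x62, 0xf9, 0xf9]
t3 = [0x57, 0x0b, 0x38, 0x57, 0xb0, 0xe3, 0xab, 0xe3]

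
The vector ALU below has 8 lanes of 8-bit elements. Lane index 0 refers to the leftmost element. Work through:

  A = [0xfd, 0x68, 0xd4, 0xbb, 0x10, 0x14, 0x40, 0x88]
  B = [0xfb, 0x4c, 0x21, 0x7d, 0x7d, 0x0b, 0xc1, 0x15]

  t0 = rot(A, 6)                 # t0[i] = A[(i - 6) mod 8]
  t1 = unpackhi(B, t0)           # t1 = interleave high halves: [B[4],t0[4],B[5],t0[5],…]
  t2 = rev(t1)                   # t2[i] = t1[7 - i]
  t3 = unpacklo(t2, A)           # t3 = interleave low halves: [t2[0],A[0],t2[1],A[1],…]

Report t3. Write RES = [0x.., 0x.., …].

RES = [0x68, 0xfd, 0x15, 0x68, 0xfd, 0xd4, 0xc1, 0xbb]

t0 = [0xd4, 0xbb, 0x10, 0x14, 0x40, 0x88, 0xfd, 0x68]
t1 = [0x7d, 0x40, 0x0b, 0x88, 0xc1, 0xfd, 0x15, 0x68]
t2 = [0x68, 0x15, 0xfd, 0xc1, 0x88, 0x0b, 0x40, 0x7d]
t3 = [0x68, 0xfd, 0x15, 0x68, 0xfd, 0xd4, 0xc1, 0xbb]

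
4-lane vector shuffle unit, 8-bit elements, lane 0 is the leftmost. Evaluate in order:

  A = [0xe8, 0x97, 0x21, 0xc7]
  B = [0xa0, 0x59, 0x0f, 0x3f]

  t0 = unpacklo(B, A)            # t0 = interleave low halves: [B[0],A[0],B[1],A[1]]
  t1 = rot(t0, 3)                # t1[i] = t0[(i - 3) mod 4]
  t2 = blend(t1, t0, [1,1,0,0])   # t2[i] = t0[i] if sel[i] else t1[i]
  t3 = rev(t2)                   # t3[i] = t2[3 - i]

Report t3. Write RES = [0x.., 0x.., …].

t0 = [0xa0, 0xe8, 0x59, 0x97]
t1 = [0xe8, 0x59, 0x97, 0xa0]
t2 = [0xa0, 0xe8, 0x97, 0xa0]
t3 = [0xa0, 0x97, 0xe8, 0xa0]

RES = [ 0xa0  0x97  0xe8  0xa0 ]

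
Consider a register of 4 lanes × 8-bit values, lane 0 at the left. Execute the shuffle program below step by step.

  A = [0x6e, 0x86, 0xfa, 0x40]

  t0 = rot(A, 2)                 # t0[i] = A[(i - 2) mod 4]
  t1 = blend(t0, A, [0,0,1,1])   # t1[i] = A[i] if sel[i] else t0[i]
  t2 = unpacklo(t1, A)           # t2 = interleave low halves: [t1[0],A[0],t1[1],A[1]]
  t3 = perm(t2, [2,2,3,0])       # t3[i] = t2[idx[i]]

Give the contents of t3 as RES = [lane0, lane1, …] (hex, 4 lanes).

  t0: fa 40 6e 86
  t1: fa 40 fa 40
  t2: fa 6e 40 86
  t3: 40 40 86 fa

RES = [0x40, 0x40, 0x86, 0xfa]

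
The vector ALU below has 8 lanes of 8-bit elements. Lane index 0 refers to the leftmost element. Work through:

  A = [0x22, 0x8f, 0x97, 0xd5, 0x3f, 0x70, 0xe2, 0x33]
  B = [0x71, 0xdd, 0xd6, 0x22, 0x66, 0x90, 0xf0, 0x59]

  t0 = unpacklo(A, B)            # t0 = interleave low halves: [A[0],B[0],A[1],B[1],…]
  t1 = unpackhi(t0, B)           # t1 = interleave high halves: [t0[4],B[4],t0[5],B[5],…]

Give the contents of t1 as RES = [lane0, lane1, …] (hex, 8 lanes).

  t0: 22 71 8f dd 97 d6 d5 22
  t1: 97 66 d6 90 d5 f0 22 59

RES = [ 0x97  0x66  0xd6  0x90  0xd5  0xf0  0x22  0x59 ]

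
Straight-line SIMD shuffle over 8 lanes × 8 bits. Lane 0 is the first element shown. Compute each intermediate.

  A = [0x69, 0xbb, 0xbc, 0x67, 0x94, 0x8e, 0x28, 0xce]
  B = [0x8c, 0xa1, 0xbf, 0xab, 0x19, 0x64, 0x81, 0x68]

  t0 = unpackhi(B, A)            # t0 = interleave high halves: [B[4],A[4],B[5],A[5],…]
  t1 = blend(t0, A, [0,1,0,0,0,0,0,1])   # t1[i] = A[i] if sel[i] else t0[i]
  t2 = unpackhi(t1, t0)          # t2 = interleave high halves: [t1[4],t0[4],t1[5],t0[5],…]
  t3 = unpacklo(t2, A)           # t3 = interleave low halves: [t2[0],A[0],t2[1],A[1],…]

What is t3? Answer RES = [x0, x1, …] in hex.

t0 = [0x19, 0x94, 0x64, 0x8e, 0x81, 0x28, 0x68, 0xce]
t1 = [0x19, 0xbb, 0x64, 0x8e, 0x81, 0x28, 0x68, 0xce]
t2 = [0x81, 0x81, 0x28, 0x28, 0x68, 0x68, 0xce, 0xce]
t3 = [0x81, 0x69, 0x81, 0xbb, 0x28, 0xbc, 0x28, 0x67]

RES = [0x81, 0x69, 0x81, 0xbb, 0x28, 0xbc, 0x28, 0x67]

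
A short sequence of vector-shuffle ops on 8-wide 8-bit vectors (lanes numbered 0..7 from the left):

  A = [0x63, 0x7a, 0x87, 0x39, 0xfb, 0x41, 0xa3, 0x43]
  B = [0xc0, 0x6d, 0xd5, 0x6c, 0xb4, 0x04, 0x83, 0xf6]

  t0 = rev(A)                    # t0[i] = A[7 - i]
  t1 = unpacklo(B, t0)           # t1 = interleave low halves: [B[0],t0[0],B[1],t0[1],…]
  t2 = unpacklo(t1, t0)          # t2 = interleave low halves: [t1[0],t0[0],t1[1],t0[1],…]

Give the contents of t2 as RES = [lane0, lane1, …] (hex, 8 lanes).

t0 = [0x43, 0xa3, 0x41, 0xfb, 0x39, 0x87, 0x7a, 0x63]
t1 = [0xc0, 0x43, 0x6d, 0xa3, 0xd5, 0x41, 0x6c, 0xfb]
t2 = [0xc0, 0x43, 0x43, 0xa3, 0x6d, 0x41, 0xa3, 0xfb]

RES = [ 0xc0  0x43  0x43  0xa3  0x6d  0x41  0xa3  0xfb ]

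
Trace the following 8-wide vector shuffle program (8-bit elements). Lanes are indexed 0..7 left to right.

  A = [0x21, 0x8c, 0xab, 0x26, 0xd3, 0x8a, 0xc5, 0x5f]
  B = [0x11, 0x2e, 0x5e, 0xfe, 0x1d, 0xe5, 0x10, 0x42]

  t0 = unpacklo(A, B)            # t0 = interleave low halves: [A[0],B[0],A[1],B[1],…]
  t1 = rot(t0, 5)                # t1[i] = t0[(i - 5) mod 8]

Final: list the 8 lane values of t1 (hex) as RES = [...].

  t0: 21 11 8c 2e ab 5e 26 fe
  t1: 2e ab 5e 26 fe 21 11 8c

RES = [0x2e, 0xab, 0x5e, 0x26, 0xfe, 0x21, 0x11, 0x8c]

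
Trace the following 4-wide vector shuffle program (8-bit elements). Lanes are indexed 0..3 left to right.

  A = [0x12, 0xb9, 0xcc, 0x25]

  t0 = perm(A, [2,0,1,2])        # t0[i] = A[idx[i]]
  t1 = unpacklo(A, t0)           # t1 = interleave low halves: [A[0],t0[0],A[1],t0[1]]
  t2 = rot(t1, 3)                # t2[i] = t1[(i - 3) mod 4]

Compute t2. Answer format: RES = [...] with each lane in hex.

RES = [ 0xcc  0xb9  0x12  0x12 ]

t0 = [0xcc, 0x12, 0xb9, 0xcc]
t1 = [0x12, 0xcc, 0xb9, 0x12]
t2 = [0xcc, 0xb9, 0x12, 0x12]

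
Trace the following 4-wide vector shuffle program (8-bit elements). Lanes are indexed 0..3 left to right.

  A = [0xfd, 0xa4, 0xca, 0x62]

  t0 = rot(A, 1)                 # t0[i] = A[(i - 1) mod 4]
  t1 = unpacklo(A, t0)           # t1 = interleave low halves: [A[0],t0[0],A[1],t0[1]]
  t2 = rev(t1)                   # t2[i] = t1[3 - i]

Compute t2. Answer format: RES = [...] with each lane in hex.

RES = [0xfd, 0xa4, 0x62, 0xfd]

  t0: 62 fd a4 ca
  t1: fd 62 a4 fd
  t2: fd a4 62 fd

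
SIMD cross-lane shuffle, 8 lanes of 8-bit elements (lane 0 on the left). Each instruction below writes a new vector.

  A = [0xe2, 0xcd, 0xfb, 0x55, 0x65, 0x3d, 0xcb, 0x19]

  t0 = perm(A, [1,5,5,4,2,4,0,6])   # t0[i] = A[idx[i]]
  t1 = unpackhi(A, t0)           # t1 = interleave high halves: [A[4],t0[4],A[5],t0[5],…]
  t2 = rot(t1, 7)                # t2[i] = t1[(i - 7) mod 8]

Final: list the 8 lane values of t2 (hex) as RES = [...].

RES = [ 0xfb  0x3d  0x65  0xcb  0xe2  0x19  0xcb  0x65 ]

  t0: cd 3d 3d 65 fb 65 e2 cb
  t1: 65 fb 3d 65 cb e2 19 cb
  t2: fb 3d 65 cb e2 19 cb 65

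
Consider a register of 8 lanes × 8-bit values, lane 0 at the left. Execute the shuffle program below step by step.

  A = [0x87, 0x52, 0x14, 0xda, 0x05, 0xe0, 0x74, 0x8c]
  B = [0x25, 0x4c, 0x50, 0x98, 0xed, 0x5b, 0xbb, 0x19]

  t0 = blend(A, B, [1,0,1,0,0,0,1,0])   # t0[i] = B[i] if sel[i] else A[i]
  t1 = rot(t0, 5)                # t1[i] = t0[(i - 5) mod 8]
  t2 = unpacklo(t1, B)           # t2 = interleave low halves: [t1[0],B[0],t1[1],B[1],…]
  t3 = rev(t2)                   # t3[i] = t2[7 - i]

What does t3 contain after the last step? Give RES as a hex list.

  t0: 25 52 50 da 05 e0 bb 8c
  t1: da 05 e0 bb 8c 25 52 50
  t2: da 25 05 4c e0 50 bb 98
  t3: 98 bb 50 e0 4c 05 25 da

RES = [0x98, 0xbb, 0x50, 0xe0, 0x4c, 0x05, 0x25, 0xda]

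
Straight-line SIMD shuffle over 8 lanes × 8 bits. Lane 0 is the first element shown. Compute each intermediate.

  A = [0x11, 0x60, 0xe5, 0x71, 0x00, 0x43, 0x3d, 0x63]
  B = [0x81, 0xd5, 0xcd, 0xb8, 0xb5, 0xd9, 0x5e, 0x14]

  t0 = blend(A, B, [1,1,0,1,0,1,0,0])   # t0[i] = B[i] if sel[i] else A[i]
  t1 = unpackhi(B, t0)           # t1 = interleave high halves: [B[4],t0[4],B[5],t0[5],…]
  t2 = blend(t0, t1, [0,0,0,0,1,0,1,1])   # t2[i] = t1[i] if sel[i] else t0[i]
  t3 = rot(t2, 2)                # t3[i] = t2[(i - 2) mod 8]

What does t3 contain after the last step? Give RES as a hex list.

RES = [ 0x14  0x63  0x81  0xd5  0xe5  0xb8  0x5e  0xd9 ]

t0 = [0x81, 0xd5, 0xe5, 0xb8, 0x00, 0xd9, 0x3d, 0x63]
t1 = [0xb5, 0x00, 0xd9, 0xd9, 0x5e, 0x3d, 0x14, 0x63]
t2 = [0x81, 0xd5, 0xe5, 0xb8, 0x5e, 0xd9, 0x14, 0x63]
t3 = [0x14, 0x63, 0x81, 0xd5, 0xe5, 0xb8, 0x5e, 0xd9]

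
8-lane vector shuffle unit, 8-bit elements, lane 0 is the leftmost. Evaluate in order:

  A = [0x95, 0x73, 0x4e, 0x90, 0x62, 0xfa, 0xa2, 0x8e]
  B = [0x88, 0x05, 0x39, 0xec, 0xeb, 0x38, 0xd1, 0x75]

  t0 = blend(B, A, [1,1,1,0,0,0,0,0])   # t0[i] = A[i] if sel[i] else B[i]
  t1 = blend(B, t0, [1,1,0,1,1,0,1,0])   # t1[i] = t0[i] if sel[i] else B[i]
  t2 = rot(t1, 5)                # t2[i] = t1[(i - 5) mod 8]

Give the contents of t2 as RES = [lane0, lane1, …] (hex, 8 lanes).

→ t0 |95|73|4e|ec|eb|38|d1|75|
→ t1 |95|73|39|ec|eb|38|d1|75|
→ t2 |ec|eb|38|d1|75|95|73|39|

RES = [ 0xec  0xeb  0x38  0xd1  0x75  0x95  0x73  0x39 ]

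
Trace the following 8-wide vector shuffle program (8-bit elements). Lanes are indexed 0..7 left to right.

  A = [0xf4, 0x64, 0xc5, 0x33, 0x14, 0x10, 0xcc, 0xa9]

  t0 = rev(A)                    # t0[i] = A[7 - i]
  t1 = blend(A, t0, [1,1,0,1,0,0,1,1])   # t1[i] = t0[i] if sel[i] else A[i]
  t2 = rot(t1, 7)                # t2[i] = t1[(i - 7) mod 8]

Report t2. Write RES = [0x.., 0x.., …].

→ t0 |a9|cc|10|14|33|c5|64|f4|
→ t1 |a9|cc|c5|14|14|10|64|f4|
→ t2 |cc|c5|14|14|10|64|f4|a9|

RES = [0xcc, 0xc5, 0x14, 0x14, 0x10, 0x64, 0xf4, 0xa9]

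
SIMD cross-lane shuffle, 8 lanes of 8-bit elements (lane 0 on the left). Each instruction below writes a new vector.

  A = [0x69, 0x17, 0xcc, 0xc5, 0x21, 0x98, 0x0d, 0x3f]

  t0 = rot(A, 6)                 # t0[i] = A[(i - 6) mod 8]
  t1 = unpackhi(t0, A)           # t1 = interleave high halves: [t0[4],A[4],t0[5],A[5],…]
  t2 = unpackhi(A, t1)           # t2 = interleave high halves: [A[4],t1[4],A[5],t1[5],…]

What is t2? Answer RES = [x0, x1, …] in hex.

RES = [ 0x21  0x69  0x98  0x0d  0x0d  0x17  0x3f  0x3f ]

→ t0 |cc|c5|21|98|0d|3f|69|17|
→ t1 |0d|21|3f|98|69|0d|17|3f|
→ t2 |21|69|98|0d|0d|17|3f|3f|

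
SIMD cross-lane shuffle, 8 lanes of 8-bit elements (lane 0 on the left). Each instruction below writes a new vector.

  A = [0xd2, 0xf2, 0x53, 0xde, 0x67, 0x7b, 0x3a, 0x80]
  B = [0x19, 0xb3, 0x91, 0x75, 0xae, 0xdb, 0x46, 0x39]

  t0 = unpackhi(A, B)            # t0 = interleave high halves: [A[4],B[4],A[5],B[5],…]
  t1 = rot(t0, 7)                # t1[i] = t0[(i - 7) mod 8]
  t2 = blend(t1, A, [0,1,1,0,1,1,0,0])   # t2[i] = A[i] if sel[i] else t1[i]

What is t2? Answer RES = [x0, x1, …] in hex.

RES = [0xae, 0xf2, 0x53, 0x3a, 0x67, 0x7b, 0x39, 0x67]

  t0: 67 ae 7b db 3a 46 80 39
  t1: ae 7b db 3a 46 80 39 67
  t2: ae f2 53 3a 67 7b 39 67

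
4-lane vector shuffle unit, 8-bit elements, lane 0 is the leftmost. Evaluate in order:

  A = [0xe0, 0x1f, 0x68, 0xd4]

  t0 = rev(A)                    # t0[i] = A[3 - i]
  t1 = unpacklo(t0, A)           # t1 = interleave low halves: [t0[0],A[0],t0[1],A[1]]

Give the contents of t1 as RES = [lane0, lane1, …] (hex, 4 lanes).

RES = [0xd4, 0xe0, 0x68, 0x1f]

t0 = [0xd4, 0x68, 0x1f, 0xe0]
t1 = [0xd4, 0xe0, 0x68, 0x1f]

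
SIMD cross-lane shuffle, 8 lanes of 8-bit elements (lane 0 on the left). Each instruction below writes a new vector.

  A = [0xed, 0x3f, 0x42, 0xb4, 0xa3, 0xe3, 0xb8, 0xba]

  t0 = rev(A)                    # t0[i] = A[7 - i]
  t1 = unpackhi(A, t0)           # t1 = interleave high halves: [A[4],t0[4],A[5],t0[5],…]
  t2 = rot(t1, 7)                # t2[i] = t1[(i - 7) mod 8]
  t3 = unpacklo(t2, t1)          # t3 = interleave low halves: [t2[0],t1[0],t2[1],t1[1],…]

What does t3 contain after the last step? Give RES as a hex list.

t0 = [0xba, 0xb8, 0xe3, 0xa3, 0xb4, 0x42, 0x3f, 0xed]
t1 = [0xa3, 0xb4, 0xe3, 0x42, 0xb8, 0x3f, 0xba, 0xed]
t2 = [0xb4, 0xe3, 0x42, 0xb8, 0x3f, 0xba, 0xed, 0xa3]
t3 = [0xb4, 0xa3, 0xe3, 0xb4, 0x42, 0xe3, 0xb8, 0x42]

RES = [ 0xb4  0xa3  0xe3  0xb4  0x42  0xe3  0xb8  0x42 ]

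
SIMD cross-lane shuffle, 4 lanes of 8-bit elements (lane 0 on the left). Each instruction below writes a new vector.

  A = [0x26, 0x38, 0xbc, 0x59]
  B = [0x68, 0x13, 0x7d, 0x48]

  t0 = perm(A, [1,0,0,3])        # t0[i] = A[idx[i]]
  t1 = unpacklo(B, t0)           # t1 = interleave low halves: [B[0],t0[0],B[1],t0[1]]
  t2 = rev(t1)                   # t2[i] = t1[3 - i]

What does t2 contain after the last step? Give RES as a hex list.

RES = [ 0x26  0x13  0x38  0x68 ]

t0 = [0x38, 0x26, 0x26, 0x59]
t1 = [0x68, 0x38, 0x13, 0x26]
t2 = [0x26, 0x13, 0x38, 0x68]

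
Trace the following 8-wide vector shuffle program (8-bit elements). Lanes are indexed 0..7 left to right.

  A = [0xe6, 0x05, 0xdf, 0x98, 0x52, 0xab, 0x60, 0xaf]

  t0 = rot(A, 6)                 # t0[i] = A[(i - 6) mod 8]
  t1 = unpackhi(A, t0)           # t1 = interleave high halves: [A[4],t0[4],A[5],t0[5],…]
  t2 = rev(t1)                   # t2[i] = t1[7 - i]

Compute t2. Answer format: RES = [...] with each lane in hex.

  t0: df 98 52 ab 60 af e6 05
  t1: 52 60 ab af 60 e6 af 05
  t2: 05 af e6 60 af ab 60 52

RES = [0x05, 0xaf, 0xe6, 0x60, 0xaf, 0xab, 0x60, 0x52]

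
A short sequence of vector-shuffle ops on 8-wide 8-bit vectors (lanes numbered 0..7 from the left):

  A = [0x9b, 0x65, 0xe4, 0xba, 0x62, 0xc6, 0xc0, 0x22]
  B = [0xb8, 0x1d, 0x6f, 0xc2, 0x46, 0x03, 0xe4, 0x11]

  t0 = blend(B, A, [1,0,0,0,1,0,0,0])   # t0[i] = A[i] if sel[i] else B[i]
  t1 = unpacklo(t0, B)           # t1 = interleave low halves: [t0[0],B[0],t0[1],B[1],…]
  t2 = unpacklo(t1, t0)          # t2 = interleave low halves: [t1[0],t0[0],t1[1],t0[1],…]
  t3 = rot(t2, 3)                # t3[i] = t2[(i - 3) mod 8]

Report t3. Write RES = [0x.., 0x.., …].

  t0: 9b 1d 6f c2 62 03 e4 11
  t1: 9b b8 1d 1d 6f 6f c2 c2
  t2: 9b 9b b8 1d 1d 6f 1d c2
  t3: 6f 1d c2 9b 9b b8 1d 1d

RES = [0x6f, 0x1d, 0xc2, 0x9b, 0x9b, 0xb8, 0x1d, 0x1d]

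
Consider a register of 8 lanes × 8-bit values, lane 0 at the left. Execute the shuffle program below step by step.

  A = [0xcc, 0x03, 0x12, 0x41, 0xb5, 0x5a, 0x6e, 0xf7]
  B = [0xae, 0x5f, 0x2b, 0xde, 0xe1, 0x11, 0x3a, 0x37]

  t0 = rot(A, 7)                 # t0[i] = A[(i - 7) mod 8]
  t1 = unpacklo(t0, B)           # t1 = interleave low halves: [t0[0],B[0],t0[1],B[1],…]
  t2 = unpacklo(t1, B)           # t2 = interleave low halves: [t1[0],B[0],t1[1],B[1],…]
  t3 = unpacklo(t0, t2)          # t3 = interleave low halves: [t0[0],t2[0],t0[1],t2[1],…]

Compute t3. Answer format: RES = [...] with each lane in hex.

RES = [ 0x03  0x03  0x12  0xae  0x41  0xae  0xb5  0x5f ]

  t0: 03 12 41 b5 5a 6e f7 cc
  t1: 03 ae 12 5f 41 2b b5 de
  t2: 03 ae ae 5f 12 2b 5f de
  t3: 03 03 12 ae 41 ae b5 5f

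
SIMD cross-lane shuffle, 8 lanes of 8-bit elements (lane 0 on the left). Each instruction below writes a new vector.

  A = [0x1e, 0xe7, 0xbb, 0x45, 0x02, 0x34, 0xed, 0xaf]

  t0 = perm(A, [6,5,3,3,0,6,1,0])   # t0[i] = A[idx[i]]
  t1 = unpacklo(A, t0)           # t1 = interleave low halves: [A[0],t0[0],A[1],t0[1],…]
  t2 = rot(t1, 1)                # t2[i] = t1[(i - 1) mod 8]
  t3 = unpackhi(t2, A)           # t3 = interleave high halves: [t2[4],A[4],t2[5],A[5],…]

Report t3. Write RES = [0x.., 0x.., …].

RES = [0x34, 0x02, 0xbb, 0x34, 0x45, 0xed, 0x45, 0xaf]

  t0: ed 34 45 45 1e ed e7 1e
  t1: 1e ed e7 34 bb 45 45 45
  t2: 45 1e ed e7 34 bb 45 45
  t3: 34 02 bb 34 45 ed 45 af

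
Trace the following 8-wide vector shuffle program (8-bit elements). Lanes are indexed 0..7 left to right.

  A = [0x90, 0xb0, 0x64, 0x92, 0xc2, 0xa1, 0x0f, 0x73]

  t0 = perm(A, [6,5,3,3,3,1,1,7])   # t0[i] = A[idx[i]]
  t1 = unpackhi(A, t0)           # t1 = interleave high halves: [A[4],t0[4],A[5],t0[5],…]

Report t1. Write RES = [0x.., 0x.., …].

t0 = [0x0f, 0xa1, 0x92, 0x92, 0x92, 0xb0, 0xb0, 0x73]
t1 = [0xc2, 0x92, 0xa1, 0xb0, 0x0f, 0xb0, 0x73, 0x73]

RES = [ 0xc2  0x92  0xa1  0xb0  0x0f  0xb0  0x73  0x73 ]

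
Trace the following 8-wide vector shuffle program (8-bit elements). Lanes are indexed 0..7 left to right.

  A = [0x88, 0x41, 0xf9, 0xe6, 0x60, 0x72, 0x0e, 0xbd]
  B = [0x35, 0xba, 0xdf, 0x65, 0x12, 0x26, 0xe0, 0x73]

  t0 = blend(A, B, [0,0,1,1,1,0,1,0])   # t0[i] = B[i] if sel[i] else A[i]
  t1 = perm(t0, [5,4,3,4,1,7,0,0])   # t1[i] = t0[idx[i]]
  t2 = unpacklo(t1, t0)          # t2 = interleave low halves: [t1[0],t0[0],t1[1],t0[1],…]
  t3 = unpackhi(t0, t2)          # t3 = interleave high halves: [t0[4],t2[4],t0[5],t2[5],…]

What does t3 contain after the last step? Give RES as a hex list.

t0 = [0x88, 0x41, 0xdf, 0x65, 0x12, 0x72, 0xe0, 0xbd]
t1 = [0x72, 0x12, 0x65, 0x12, 0x41, 0xbd, 0x88, 0x88]
t2 = [0x72, 0x88, 0x12, 0x41, 0x65, 0xdf, 0x12, 0x65]
t3 = [0x12, 0x65, 0x72, 0xdf, 0xe0, 0x12, 0xbd, 0x65]

RES = [ 0x12  0x65  0x72  0xdf  0xe0  0x12  0xbd  0x65 ]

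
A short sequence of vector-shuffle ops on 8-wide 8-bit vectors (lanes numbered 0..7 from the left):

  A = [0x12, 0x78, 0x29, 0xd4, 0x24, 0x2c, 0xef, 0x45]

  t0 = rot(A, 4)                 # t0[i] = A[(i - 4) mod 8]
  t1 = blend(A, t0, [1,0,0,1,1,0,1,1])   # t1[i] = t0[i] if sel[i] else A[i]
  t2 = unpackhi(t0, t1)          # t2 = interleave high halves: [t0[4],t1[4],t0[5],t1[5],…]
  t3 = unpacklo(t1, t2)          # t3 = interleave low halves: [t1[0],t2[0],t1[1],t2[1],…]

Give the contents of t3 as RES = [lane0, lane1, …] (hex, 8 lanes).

  t0: 24 2c ef 45 12 78 29 d4
  t1: 24 78 29 45 12 2c 29 d4
  t2: 12 12 78 2c 29 29 d4 d4
  t3: 24 12 78 12 29 78 45 2c

RES = [0x24, 0x12, 0x78, 0x12, 0x29, 0x78, 0x45, 0x2c]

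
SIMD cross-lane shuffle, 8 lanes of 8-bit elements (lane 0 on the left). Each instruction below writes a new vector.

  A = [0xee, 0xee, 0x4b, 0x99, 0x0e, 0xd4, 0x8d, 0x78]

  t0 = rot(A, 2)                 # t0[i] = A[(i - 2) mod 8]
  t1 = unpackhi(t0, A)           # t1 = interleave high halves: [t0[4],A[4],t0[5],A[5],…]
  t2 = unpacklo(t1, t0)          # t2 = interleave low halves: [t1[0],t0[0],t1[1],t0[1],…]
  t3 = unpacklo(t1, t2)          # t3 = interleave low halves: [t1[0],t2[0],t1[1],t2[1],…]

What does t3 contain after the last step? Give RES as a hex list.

  t0: 8d 78 ee ee 4b 99 0e d4
  t1: 4b 0e 99 d4 0e 8d d4 78
  t2: 4b 8d 0e 78 99 ee d4 ee
  t3: 4b 4b 0e 8d 99 0e d4 78

RES = [ 0x4b  0x4b  0x0e  0x8d  0x99  0x0e  0xd4  0x78 ]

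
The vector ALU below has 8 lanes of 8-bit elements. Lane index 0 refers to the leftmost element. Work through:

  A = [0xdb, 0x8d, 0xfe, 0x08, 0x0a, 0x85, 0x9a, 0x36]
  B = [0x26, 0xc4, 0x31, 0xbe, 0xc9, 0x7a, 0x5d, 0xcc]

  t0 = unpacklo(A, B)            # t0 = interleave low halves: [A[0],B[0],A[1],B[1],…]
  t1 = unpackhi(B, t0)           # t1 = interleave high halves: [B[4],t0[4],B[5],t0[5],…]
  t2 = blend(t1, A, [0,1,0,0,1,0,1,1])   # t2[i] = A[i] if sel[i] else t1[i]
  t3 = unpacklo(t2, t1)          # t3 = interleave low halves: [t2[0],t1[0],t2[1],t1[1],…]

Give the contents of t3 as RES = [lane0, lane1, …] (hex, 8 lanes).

RES = [0xc9, 0xc9, 0x8d, 0xfe, 0x7a, 0x7a, 0x31, 0x31]

t0 = [0xdb, 0x26, 0x8d, 0xc4, 0xfe, 0x31, 0x08, 0xbe]
t1 = [0xc9, 0xfe, 0x7a, 0x31, 0x5d, 0x08, 0xcc, 0xbe]
t2 = [0xc9, 0x8d, 0x7a, 0x31, 0x0a, 0x08, 0x9a, 0x36]
t3 = [0xc9, 0xc9, 0x8d, 0xfe, 0x7a, 0x7a, 0x31, 0x31]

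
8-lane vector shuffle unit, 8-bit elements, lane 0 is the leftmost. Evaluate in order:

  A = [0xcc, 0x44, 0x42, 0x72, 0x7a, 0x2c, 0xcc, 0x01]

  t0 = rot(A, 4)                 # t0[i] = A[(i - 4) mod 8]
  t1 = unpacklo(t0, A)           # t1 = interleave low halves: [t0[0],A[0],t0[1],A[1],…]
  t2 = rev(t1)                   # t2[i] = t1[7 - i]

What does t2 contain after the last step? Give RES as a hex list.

t0 = [0x7a, 0x2c, 0xcc, 0x01, 0xcc, 0x44, 0x42, 0x72]
t1 = [0x7a, 0xcc, 0x2c, 0x44, 0xcc, 0x42, 0x01, 0x72]
t2 = [0x72, 0x01, 0x42, 0xcc, 0x44, 0x2c, 0xcc, 0x7a]

RES = [ 0x72  0x01  0x42  0xcc  0x44  0x2c  0xcc  0x7a ]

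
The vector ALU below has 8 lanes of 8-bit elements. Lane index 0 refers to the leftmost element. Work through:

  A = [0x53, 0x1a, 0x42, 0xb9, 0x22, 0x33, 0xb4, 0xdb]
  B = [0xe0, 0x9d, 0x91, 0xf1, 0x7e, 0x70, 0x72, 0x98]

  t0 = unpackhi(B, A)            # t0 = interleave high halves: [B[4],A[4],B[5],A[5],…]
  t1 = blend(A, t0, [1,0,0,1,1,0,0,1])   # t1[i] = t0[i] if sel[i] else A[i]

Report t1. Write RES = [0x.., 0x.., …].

RES = [ 0x7e  0x1a  0x42  0x33  0x72  0x33  0xb4  0xdb ]

→ t0 |7e|22|70|33|72|b4|98|db|
→ t1 |7e|1a|42|33|72|33|b4|db|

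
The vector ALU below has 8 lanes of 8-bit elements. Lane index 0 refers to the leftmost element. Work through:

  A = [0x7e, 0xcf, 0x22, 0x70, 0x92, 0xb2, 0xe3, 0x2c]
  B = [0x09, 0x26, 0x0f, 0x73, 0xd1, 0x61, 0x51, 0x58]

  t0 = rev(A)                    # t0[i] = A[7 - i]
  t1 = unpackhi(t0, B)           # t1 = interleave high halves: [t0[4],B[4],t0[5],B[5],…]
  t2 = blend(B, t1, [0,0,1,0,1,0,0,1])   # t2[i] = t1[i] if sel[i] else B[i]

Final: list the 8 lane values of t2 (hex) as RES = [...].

RES = [0x09, 0x26, 0x22, 0x73, 0xcf, 0x61, 0x51, 0x58]

  t0: 2c e3 b2 92 70 22 cf 7e
  t1: 70 d1 22 61 cf 51 7e 58
  t2: 09 26 22 73 cf 61 51 58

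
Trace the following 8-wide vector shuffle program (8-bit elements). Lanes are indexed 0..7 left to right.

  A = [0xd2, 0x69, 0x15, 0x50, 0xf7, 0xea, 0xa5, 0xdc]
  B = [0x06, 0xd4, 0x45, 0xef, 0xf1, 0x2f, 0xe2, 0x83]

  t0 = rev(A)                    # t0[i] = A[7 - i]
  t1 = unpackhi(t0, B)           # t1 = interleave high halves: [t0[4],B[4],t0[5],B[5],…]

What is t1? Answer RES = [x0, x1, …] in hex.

→ t0 |dc|a5|ea|f7|50|15|69|d2|
→ t1 |50|f1|15|2f|69|e2|d2|83|

RES = [ 0x50  0xf1  0x15  0x2f  0x69  0xe2  0xd2  0x83 ]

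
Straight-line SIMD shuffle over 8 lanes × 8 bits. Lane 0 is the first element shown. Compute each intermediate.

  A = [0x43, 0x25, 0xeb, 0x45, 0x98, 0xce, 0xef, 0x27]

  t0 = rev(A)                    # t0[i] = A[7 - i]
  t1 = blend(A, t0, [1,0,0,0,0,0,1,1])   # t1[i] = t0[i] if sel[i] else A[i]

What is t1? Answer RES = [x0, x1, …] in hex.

RES = [ 0x27  0x25  0xeb  0x45  0x98  0xce  0x25  0x43 ]

t0 = [0x27, 0xef, 0xce, 0x98, 0x45, 0xeb, 0x25, 0x43]
t1 = [0x27, 0x25, 0xeb, 0x45, 0x98, 0xce, 0x25, 0x43]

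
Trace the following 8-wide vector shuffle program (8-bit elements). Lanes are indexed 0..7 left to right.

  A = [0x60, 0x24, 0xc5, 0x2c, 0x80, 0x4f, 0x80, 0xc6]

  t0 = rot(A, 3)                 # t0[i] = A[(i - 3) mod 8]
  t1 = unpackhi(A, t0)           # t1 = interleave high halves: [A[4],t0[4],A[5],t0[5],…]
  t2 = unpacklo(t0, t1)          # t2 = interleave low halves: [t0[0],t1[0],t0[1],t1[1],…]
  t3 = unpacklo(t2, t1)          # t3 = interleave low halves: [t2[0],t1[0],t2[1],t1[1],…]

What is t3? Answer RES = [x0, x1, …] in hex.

  t0: 4f 80 c6 60 24 c5 2c 80
  t1: 80 24 4f c5 80 2c c6 80
  t2: 4f 80 80 24 c6 4f 60 c5
  t3: 4f 80 80 24 80 4f 24 c5

RES = [0x4f, 0x80, 0x80, 0x24, 0x80, 0x4f, 0x24, 0xc5]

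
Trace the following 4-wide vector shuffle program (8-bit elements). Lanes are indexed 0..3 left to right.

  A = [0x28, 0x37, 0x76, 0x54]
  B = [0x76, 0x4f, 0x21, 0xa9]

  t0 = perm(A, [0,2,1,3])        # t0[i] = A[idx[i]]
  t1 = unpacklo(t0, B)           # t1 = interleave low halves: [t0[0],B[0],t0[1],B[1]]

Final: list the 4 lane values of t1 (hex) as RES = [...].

  t0: 28 76 37 54
  t1: 28 76 76 4f

RES = [ 0x28  0x76  0x76  0x4f ]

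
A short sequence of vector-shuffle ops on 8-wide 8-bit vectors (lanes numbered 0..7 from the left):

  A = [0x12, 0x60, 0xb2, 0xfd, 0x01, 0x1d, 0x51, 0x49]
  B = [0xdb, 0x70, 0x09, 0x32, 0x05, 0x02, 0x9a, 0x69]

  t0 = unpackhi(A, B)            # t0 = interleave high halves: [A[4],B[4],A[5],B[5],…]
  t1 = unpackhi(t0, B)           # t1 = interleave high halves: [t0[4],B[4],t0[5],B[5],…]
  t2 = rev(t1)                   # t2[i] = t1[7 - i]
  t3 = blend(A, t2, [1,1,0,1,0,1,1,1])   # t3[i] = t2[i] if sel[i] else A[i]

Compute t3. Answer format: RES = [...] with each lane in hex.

RES = [0x69, 0x69, 0xb2, 0x49, 0x01, 0x9a, 0x05, 0x51]

→ t0 |01|05|1d|02|51|9a|49|69|
→ t1 |51|05|9a|02|49|9a|69|69|
→ t2 |69|69|9a|49|02|9a|05|51|
→ t3 |69|69|b2|49|01|9a|05|51|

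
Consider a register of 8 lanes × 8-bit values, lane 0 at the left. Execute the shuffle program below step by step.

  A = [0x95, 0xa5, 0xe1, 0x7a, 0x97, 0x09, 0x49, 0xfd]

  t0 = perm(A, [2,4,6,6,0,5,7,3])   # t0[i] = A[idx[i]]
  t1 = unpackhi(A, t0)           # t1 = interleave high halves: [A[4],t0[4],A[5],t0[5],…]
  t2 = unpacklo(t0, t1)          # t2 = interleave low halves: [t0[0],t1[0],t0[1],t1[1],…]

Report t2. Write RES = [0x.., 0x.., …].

  t0: e1 97 49 49 95 09 fd 7a
  t1: 97 95 09 09 49 fd fd 7a
  t2: e1 97 97 95 49 09 49 09

RES = [0xe1, 0x97, 0x97, 0x95, 0x49, 0x09, 0x49, 0x09]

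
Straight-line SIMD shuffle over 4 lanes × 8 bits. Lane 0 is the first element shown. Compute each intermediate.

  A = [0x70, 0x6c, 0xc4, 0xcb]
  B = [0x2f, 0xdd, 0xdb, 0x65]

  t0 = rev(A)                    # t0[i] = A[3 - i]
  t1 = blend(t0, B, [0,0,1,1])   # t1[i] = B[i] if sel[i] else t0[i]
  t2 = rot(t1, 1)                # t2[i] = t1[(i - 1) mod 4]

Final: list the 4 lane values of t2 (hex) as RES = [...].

RES = [0x65, 0xcb, 0xc4, 0xdb]

→ t0 |cb|c4|6c|70|
→ t1 |cb|c4|db|65|
→ t2 |65|cb|c4|db|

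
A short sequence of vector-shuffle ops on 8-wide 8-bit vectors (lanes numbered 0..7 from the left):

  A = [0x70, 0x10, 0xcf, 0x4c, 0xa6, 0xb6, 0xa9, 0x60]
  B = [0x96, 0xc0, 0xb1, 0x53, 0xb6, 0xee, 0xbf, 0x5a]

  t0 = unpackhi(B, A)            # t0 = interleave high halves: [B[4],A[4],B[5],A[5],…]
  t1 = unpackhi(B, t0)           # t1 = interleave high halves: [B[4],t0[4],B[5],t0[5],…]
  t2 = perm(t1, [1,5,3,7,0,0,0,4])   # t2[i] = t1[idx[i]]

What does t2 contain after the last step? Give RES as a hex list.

RES = [0xbf, 0x5a, 0xa9, 0x60, 0xb6, 0xb6, 0xb6, 0xbf]

→ t0 |b6|a6|ee|b6|bf|a9|5a|60|
→ t1 |b6|bf|ee|a9|bf|5a|5a|60|
→ t2 |bf|5a|a9|60|b6|b6|b6|bf|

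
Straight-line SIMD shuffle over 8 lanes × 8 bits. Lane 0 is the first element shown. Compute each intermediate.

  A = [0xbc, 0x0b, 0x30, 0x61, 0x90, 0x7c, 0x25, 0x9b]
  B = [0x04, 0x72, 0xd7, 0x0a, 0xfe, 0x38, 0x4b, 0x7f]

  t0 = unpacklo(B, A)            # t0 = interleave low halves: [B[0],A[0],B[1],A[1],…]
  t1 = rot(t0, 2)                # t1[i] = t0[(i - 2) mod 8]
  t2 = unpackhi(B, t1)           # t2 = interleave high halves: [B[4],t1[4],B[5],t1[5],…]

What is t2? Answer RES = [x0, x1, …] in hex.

RES = [ 0xfe  0x72  0x38  0x0b  0x4b  0xd7  0x7f  0x30 ]

  t0: 04 bc 72 0b d7 30 0a 61
  t1: 0a 61 04 bc 72 0b d7 30
  t2: fe 72 38 0b 4b d7 7f 30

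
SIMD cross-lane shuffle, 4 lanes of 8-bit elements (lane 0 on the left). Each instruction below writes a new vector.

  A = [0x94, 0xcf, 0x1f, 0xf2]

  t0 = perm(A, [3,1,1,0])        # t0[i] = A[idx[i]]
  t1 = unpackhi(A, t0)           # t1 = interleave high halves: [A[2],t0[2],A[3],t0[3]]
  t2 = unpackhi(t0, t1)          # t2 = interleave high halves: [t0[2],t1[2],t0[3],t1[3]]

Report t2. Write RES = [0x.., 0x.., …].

t0 = [0xf2, 0xcf, 0xcf, 0x94]
t1 = [0x1f, 0xcf, 0xf2, 0x94]
t2 = [0xcf, 0xf2, 0x94, 0x94]

RES = [ 0xcf  0xf2  0x94  0x94 ]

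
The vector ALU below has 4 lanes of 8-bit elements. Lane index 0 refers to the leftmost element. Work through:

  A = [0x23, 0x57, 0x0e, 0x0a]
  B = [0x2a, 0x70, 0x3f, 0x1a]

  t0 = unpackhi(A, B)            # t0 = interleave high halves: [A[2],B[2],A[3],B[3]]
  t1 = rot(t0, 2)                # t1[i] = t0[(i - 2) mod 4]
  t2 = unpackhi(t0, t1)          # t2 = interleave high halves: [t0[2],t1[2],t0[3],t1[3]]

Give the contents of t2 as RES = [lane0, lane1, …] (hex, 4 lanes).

t0 = [0x0e, 0x3f, 0x0a, 0x1a]
t1 = [0x0a, 0x1a, 0x0e, 0x3f]
t2 = [0x0a, 0x0e, 0x1a, 0x3f]

RES = [0x0a, 0x0e, 0x1a, 0x3f]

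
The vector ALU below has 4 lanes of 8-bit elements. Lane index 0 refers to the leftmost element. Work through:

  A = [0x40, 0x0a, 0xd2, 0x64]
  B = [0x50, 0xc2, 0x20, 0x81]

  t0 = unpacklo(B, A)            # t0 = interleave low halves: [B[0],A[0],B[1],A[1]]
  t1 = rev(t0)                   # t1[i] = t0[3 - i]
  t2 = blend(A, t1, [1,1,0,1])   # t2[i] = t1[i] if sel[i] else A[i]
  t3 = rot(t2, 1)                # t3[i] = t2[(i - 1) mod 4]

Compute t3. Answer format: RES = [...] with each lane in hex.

→ t0 |50|40|c2|0a|
→ t1 |0a|c2|40|50|
→ t2 |0a|c2|d2|50|
→ t3 |50|0a|c2|d2|

RES = [ 0x50  0x0a  0xc2  0xd2 ]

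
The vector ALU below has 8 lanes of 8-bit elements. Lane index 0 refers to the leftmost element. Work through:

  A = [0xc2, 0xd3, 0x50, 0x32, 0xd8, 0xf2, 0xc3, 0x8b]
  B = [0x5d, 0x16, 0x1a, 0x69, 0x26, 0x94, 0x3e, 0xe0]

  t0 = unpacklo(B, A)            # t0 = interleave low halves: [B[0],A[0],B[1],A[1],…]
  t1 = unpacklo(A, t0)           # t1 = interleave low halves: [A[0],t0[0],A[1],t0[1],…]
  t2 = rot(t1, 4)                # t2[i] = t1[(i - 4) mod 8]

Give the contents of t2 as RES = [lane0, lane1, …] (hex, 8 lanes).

RES = [0x50, 0x16, 0x32, 0xd3, 0xc2, 0x5d, 0xd3, 0xc2]

t0 = [0x5d, 0xc2, 0x16, 0xd3, 0x1a, 0x50, 0x69, 0x32]
t1 = [0xc2, 0x5d, 0xd3, 0xc2, 0x50, 0x16, 0x32, 0xd3]
t2 = [0x50, 0x16, 0x32, 0xd3, 0xc2, 0x5d, 0xd3, 0xc2]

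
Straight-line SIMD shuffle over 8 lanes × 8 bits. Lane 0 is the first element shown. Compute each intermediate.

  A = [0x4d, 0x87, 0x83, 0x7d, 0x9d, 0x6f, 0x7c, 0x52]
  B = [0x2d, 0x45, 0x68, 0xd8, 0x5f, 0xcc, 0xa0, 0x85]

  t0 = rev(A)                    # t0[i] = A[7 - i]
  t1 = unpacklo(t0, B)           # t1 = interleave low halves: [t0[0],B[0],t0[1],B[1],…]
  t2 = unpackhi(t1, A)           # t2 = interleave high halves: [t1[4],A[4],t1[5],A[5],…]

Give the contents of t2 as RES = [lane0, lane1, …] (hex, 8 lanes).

RES = [ 0x6f  0x9d  0x68  0x6f  0x9d  0x7c  0xd8  0x52 ]

t0 = [0x52, 0x7c, 0x6f, 0x9d, 0x7d, 0x83, 0x87, 0x4d]
t1 = [0x52, 0x2d, 0x7c, 0x45, 0x6f, 0x68, 0x9d, 0xd8]
t2 = [0x6f, 0x9d, 0x68, 0x6f, 0x9d, 0x7c, 0xd8, 0x52]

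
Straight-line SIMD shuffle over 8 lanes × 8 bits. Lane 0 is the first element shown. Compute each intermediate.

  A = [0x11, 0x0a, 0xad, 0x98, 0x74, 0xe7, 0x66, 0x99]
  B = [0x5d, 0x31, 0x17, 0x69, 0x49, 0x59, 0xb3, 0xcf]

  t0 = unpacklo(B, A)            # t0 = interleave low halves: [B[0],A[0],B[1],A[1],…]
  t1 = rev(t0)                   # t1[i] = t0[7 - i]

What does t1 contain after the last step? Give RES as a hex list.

RES = [ 0x98  0x69  0xad  0x17  0x0a  0x31  0x11  0x5d ]

→ t0 |5d|11|31|0a|17|ad|69|98|
→ t1 |98|69|ad|17|0a|31|11|5d|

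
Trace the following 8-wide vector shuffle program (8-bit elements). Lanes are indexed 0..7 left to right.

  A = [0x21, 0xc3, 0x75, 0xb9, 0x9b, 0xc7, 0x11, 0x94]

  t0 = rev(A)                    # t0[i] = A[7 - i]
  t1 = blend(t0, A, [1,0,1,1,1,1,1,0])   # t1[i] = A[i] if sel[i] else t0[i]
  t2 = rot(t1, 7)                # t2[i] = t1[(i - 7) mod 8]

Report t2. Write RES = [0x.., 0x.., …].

  t0: 94 11 c7 9b b9 75 c3 21
  t1: 21 11 75 b9 9b c7 11 21
  t2: 11 75 b9 9b c7 11 21 21

RES = [0x11, 0x75, 0xb9, 0x9b, 0xc7, 0x11, 0x21, 0x21]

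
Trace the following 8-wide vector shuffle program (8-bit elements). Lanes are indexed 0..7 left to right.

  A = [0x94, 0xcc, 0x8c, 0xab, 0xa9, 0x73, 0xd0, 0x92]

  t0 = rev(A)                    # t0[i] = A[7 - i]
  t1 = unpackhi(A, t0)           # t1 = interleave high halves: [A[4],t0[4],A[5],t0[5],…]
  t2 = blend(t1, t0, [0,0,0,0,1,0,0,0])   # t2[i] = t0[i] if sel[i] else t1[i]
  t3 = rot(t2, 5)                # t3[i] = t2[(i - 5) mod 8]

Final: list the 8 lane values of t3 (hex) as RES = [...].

→ t0 |92|d0|73|a9|ab|8c|cc|94|
→ t1 |a9|ab|73|8c|d0|cc|92|94|
→ t2 |a9|ab|73|8c|ab|cc|92|94|
→ t3 |8c|ab|cc|92|94|a9|ab|73|

RES = [0x8c, 0xab, 0xcc, 0x92, 0x94, 0xa9, 0xab, 0x73]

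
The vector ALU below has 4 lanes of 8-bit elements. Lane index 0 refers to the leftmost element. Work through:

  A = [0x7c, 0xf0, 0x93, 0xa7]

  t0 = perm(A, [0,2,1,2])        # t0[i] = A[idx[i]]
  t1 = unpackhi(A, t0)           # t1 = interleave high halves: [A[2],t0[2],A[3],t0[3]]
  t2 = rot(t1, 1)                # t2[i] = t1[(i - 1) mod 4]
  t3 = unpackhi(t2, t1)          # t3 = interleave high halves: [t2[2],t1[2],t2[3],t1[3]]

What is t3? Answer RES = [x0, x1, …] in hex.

RES = [0xf0, 0xa7, 0xa7, 0x93]

t0 = [0x7c, 0x93, 0xf0, 0x93]
t1 = [0x93, 0xf0, 0xa7, 0x93]
t2 = [0x93, 0x93, 0xf0, 0xa7]
t3 = [0xf0, 0xa7, 0xa7, 0x93]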